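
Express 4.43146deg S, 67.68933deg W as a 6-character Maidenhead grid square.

Add 180° to longitude and 90° to latitude: 112.3107, 85.5685.
Field (20°×10°, letters A–R): lon ⌊112.3107/20⌋ = 5 → F; lat ⌊85.5685/10⌋ = 8 → I.
Square (2°×1°, digits 0–9): lon ⌊12.3107/2⌋ = 6; lat ⌊5.5685/1⌋ = 5.
Subsquare (5′×2.5′, letters a–x): lon ⌊0.3107/0.0833333⌋ = 3 → d; lat ⌊0.5685/0.0416667⌋ = 13 → n.

FI65dn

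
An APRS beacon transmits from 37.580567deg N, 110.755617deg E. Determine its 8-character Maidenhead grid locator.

Offset from 180°W / 90°S: lon 290.75562°, lat 127.58057°.
Field: 290.75562/20 → 14 → O, 127.58057/10 → 12 → M; chars OM.
Square: 10.75562/2 → 5, 7.58057/1 → 7; chars 57.
Subsquare: 0.75562/0.0833333 → 9 → j, 0.58057/0.0416667 → 13 → n; chars jn.
Extended square: 0.00562/0.00833333 → 0, 0.03890/0.00416667 → 9; chars 09.

OM57jn09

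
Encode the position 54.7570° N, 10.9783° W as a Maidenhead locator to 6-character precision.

IO44ms

Shift to the Maidenhead origin (180°W, 90°S): lon 169.0217, lat 144.7570.
Field (20°×10°, letters A–R): lon ⌊169.0217/20⌋ = 8 → I; lat ⌊144.7570/10⌋ = 14 → O.
Square (2°×1°, digits 0–9): lon ⌊9.0217/2⌋ = 4; lat ⌊4.7570/1⌋ = 4.
Subsquare (5′×2.5′, letters a–x): lon ⌊1.0217/0.0833333⌋ = 12 → m; lat ⌊0.7570/0.0416667⌋ = 18 → s.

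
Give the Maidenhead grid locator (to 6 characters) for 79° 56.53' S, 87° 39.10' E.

NB30tb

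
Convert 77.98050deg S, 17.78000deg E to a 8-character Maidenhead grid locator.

Shift to the Maidenhead origin (180°W, 90°S): lon 197.78000, lat 12.01950.
Field: lon ⌊197.78000/20⌋ = 9 → J; lat ⌊12.01950/10⌋ = 1 → B.
Square: lon ⌊17.78000/2⌋ = 8; lat ⌊2.01950/1⌋ = 2.
Subsquare: lon ⌊1.78000/0.0833333⌋ = 21 → v; lat ⌊0.01950/0.0416667⌋ = 0 → a.
Extended square: lon ⌊0.03000/0.00833333⌋ = 3; lat ⌊0.01950/0.00416667⌋ = 4.

JB82va34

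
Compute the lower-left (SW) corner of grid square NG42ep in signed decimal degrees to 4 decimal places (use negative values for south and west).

Field N=13, G=6: +13·20° lon, +6·10° lat → SW at lon 80°, lat -30°.
Square 4, 2: +4·2° lon, +2·1° lat → SW at lon 88°, lat -28°.
Subsquare e=4, p=15: +4·0.0833333° lon, +15·0.0416667° lat → SW at lon 88.3333°, lat -27.375°.
latitude -27.3750, longitude 88.3333.

-27.3750, 88.3333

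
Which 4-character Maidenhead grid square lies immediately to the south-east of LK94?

MK03

Longitude square 9; +1 → 10, wraps to 0, carry into field.
Longitude field L = 11; +1 → 12 = M.
Latitude square 4; −1 → 3.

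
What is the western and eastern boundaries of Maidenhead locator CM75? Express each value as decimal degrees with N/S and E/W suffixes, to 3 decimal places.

Field C=2, M=12: +2·20° lon, +12·10° lat → SW at lon -140°, lat 30°.
Square 7, 5: +7·2° lon, +5·1° lat → SW at lon -126°, lat 35°.
Cell spans 2° lon × 1° lat.
west 126.000° W, east 124.000° W.

126.000° W, 124.000° W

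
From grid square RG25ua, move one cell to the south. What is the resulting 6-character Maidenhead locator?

RG24ux

Latitude subsquare a = 0; −1 → -1, wraps to 23 = x, carry into square.
Latitude square 5; −1 → 4.
The longitude characters are unchanged.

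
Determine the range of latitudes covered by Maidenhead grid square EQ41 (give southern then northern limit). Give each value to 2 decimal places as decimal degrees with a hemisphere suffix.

71.00° N, 72.00° N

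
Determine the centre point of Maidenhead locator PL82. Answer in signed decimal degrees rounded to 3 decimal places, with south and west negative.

22.500, 137.000

Field P=15, L=11: +15·20° lon, +11·10° lat → SW at lon 120°, lat 20°.
Square 8, 2: +8·2° lon, +2·1° lat → SW at lon 136°, lat 22°.
Cell spans 2° lon × 1° lat. Centre is SW corner plus half of each.
latitude 22.500, longitude 137.000.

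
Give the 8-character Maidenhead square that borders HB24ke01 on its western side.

HB24je91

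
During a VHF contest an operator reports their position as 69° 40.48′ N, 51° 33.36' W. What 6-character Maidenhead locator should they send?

GP49fq

Add 180° to longitude and 90° to latitude: 128.4440, 159.6747.
Field: lon ⌊128.4440/20⌋ = 6 → G; lat ⌊159.6747/10⌋ = 15 → P.
Square: lon ⌊8.4440/2⌋ = 4; lat ⌊9.6747/1⌋ = 9.
Subsquare: lon ⌊0.4440/0.0833333⌋ = 5 → f; lat ⌊0.6747/0.0416667⌋ = 16 → q.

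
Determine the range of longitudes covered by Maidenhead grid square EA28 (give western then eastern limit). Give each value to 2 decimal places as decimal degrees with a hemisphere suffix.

96.00° W, 94.00° W

Field E=4, A=0: +4·20° lon, +0·10° lat → SW at lon -100°, lat -90°.
Square 2, 8: +2·2° lon, +8·1° lat → SW at lon -96°, lat -82°.
Cell spans 2° lon × 1° lat.
west 96.00° W, east 94.00° W.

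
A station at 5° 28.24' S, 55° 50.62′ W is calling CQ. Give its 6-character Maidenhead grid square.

GI24bm

Offset from 180°W / 90°S: lon 124.1563°, lat 84.5293°.
Field: 124.1563/20 → 6 → G, 84.5293/10 → 8 → I; chars GI.
Square: 4.1563/2 → 2, 4.5293/1 → 4; chars 24.
Subsquare: 0.1563/0.0833333 → 1 → b, 0.5293/0.0416667 → 12 → m; chars bm.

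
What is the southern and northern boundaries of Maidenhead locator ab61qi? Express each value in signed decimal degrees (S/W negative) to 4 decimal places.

-78.6667, -78.6250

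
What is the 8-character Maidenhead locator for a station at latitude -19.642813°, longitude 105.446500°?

Shift to the Maidenhead origin (180°W, 90°S): lon 285.44650, lat 70.35719.
Field (20°×10°, letters A–R): 285.44650/20 → 14 → O, 70.35719/10 → 7 → H; chars OH.
Square (2°×1°, digits 0–9): 5.44650/2 → 2, 0.35719/1 → 0; chars 20.
Subsquare (5′×2.5′, letters a–x): 1.44650/0.0833333 → 17 → r, 0.35719/0.0416667 → 8 → i; chars ri.
Extended square (30″×15″, digits 0–9): 0.02983/0.00833333 → 3, 0.02385/0.00416667 → 5; chars 35.

OH20ri35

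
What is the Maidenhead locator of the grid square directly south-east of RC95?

AC04

Longitude square 9; +1 → 10, wraps to 0, carry into field.
Longitude field R = 17; +1 → 18, wraps to 0 = A, wrapping around the antimeridian.
Latitude square 5; −1 → 4.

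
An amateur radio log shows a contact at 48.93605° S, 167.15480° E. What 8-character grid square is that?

RE31nb85

Offset from 180°W / 90°S: lon 347.15480°, lat 41.06395°.
Field (20°×10°, letters A–R): 347.15480/20 → 17 → R, 41.06395/10 → 4 → E; chars RE.
Square (2°×1°, digits 0–9): 7.15480/2 → 3, 1.06395/1 → 1; chars 31.
Subsquare (5′×2.5′, letters a–x): 1.15480/0.0833333 → 13 → n, 0.06395/0.0416667 → 1 → b; chars nb.
Extended square (30″×15″, digits 0–9): 0.07147/0.00833333 → 8, 0.02228/0.00416667 → 5; chars 85.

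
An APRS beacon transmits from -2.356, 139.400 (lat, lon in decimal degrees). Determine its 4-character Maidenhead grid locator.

Add 180° to longitude and 90° to latitude: 319.40, 87.64.
Field: lon ⌊319.40/20⌋ = 15 → P; lat ⌊87.64/10⌋ = 8 → I.
Square: lon ⌊19.40/2⌋ = 9; lat ⌊7.64/1⌋ = 7.

PI97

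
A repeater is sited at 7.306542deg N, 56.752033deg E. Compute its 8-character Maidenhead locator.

Offset from 180°W / 90°S: lon 236.75203°, lat 97.30654°.
Field: 236.75203/20 → 11 → L, 97.30654/10 → 9 → J; chars LJ.
Square: 16.75203/2 → 8, 7.30654/1 → 7; chars 87.
Subsquare: 0.75203/0.0833333 → 9 → j, 0.30654/0.0416667 → 7 → h; chars jh.
Extended square: 0.00203/0.00833333 → 0, 0.01488/0.00416667 → 3; chars 03.

LJ87jh03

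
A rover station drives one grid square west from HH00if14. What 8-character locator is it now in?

HH00if04

Longitude extended square 1; −1 → 0.
The latitude characters are unchanged.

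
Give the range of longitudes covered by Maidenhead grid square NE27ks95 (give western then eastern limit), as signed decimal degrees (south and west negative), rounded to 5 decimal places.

84.90833, 84.91667

Field N=13, E=4: +13·20° lon, +4·10° lat → SW at lon 80°, lat -50°.
Square 2, 7: +2·2° lon, +7·1° lat → SW at lon 84°, lat -43°.
Subsquare k=10, s=18: +10·0.0833333° lon, +18·0.0416667° lat → SW at lon 84.8333°, lat -42.25°.
Extended square 9, 5: +9·0.00833333° lon, +5·0.00416667° lat → SW at lon 84.9083°, lat -42.2292°.
Cell spans 0.00833333° lon × 0.00416667° lat.
west 84.90833, east 84.91667.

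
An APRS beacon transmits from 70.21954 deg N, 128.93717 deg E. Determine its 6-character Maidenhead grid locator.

PQ40lf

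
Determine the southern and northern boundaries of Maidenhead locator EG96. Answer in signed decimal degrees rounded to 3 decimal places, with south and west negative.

-24.000, -23.000

Field E=4, G=6: +4·20° lon, +6·10° lat → SW at lon -100°, lat -30°.
Square 9, 6: +9·2° lon, +6·1° lat → SW at lon -82°, lat -24°.
Cell spans 2° lon × 1° lat.
south -24.000, north -23.000.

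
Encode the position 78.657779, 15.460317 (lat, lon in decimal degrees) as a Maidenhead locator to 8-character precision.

Shift to the Maidenhead origin (180°W, 90°S): lon 195.46032, lat 168.65778.
Field: 195.46032/20 → 9 → J, 168.65778/10 → 16 → Q; chars JQ.
Square: 15.46032/2 → 7, 8.65778/1 → 8; chars 78.
Subsquare: 1.46032/0.0833333 → 17 → r, 0.65778/0.0416667 → 15 → p; chars rp.
Extended square: 0.04365/0.00833333 → 5, 0.03278/0.00416667 → 7; chars 57.

JQ78rp57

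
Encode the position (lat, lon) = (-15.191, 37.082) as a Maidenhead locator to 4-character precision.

KH84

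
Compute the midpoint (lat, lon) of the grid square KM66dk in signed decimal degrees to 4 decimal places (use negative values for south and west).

36.4375, 32.2917

Field K=10, M=12: +10·20° lon, +12·10° lat → SW at lon 20°, lat 30°.
Square 6, 6: +6·2° lon, +6·1° lat → SW at lon 32°, lat 36°.
Subsquare d=3, k=10: +3·0.0833333° lon, +10·0.0416667° lat → SW at lon 32.25°, lat 36.4167°.
Cell spans 0.0833333° lon × 0.0416667° lat. Centre is SW corner plus half of each.
latitude 36.4375, longitude 32.2917.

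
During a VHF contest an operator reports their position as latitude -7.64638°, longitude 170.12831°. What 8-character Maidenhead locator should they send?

Add 180° to longitude and 90° to latitude: 350.12831, 82.35362.
Field (20°×10°, letters A–R): 350.12831/20 → 17 → R, 82.35362/10 → 8 → I; chars RI.
Square (2°×1°, digits 0–9): 10.12831/2 → 5, 2.35362/1 → 2; chars 52.
Subsquare (5′×2.5′, letters a–x): 0.12831/0.0833333 → 1 → b, 0.35362/0.0416667 → 8 → i; chars bi.
Extended square (30″×15″, digits 0–9): 0.04498/0.00833333 → 5, 0.02029/0.00416667 → 4; chars 54.

RI52bi54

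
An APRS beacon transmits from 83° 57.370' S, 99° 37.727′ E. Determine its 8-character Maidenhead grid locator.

NA96tb50

Shift to the Maidenhead origin (180°W, 90°S): lon 279.62878, lat 6.04383.
Field: lon ⌊279.62878/20⌋ = 13 → N; lat ⌊6.04383/10⌋ = 0 → A.
Square: lon ⌊19.62878/2⌋ = 9; lat ⌊6.04383/1⌋ = 6.
Subsquare: lon ⌊1.62878/0.0833333⌋ = 19 → t; lat ⌊0.04383/0.0416667⌋ = 1 → b.
Extended square: lon ⌊0.04545/0.00833333⌋ = 5; lat ⌊0.00217/0.00416667⌋ = 0.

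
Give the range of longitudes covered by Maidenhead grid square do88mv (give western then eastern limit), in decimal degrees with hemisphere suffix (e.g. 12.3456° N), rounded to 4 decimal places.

103.0000° W, 102.9167° W

Field D=3, O=14: +3·20° lon, +14·10° lat → SW at lon -120°, lat 50°.
Square 8, 8: +8·2° lon, +8·1° lat → SW at lon -104°, lat 58°.
Subsquare m=12, v=21: +12·0.0833333° lon, +21·0.0416667° lat → SW at lon -103°, lat 58.875°.
Cell spans 0.0833333° lon × 0.0416667° lat.
west 103.0000° W, east 102.9167° W.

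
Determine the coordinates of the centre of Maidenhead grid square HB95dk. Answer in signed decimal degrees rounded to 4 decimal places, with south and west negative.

-74.5625, -21.7083

Field H=7, B=1: +7·20° lon, +1·10° lat → SW at lon -40°, lat -80°.
Square 9, 5: +9·2° lon, +5·1° lat → SW at lon -22°, lat -75°.
Subsquare d=3, k=10: +3·0.0833333° lon, +10·0.0416667° lat → SW at lon -21.75°, lat -74.5833°.
Cell spans 0.0833333° lon × 0.0416667° lat. Centre is SW corner plus half of each.
latitude -74.5625, longitude -21.7083.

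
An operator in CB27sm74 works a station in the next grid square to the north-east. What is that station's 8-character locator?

Longitude extended square 7; +1 → 8.
Latitude extended square 4; +1 → 5.

CB27sm85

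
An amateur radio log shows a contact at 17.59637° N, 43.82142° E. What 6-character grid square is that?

Offset from 180°W / 90°S: lon 223.8214°, lat 107.5964°.
Field (20°×10°, letters A–R): lon ⌊223.8214/20⌋ = 11 → L; lat ⌊107.5964/10⌋ = 10 → K.
Square (2°×1°, digits 0–9): lon ⌊3.8214/2⌋ = 1; lat ⌊7.5964/1⌋ = 7.
Subsquare (5′×2.5′, letters a–x): lon ⌊1.8214/0.0833333⌋ = 21 → v; lat ⌊0.5964/0.0416667⌋ = 14 → o.

LK17vo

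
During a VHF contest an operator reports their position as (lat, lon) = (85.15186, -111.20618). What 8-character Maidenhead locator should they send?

Add 180° to longitude and 90° to latitude: 68.79382, 175.15186.
Field: 68.79382/20 → 3 → D, 175.15186/10 → 17 → R; chars DR.
Square: 8.79382/2 → 4, 5.15186/1 → 5; chars 45.
Subsquare: 0.79382/0.0833333 → 9 → j, 0.15186/0.0416667 → 3 → d; chars jd.
Extended square: 0.04382/0.00833333 → 5, 0.02686/0.00416667 → 6; chars 56.

DR45jd56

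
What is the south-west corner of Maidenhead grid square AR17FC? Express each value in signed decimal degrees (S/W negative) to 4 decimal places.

Field A=0, R=17: +0·20° lon, +17·10° lat → SW at lon -180°, lat 80°.
Square 1, 7: +1·2° lon, +7·1° lat → SW at lon -178°, lat 87°.
Subsquare f=5, c=2: +5·0.0833333° lon, +2·0.0416667° lat → SW at lon -177.583°, lat 87.0833°.
latitude 87.0833, longitude -177.5833.

87.0833, -177.5833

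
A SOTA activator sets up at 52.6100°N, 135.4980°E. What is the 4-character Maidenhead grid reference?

Add 180° to longitude and 90° to latitude: 315.50, 142.61.
Field: lon ⌊315.50/20⌋ = 15 → P; lat ⌊142.61/10⌋ = 14 → O.
Square: lon ⌊15.50/2⌋ = 7; lat ⌊2.61/1⌋ = 2.

PO72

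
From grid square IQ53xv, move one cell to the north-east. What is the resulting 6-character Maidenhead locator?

Longitude subsquare x = 23; +1 → 24, wraps to 0 = a, carry into square.
Longitude square 5; +1 → 6.
Latitude subsquare v = 21; +1 → 22 = w.

IQ63aw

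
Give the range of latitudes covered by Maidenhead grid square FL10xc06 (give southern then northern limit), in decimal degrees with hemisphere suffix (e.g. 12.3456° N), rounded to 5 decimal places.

Field F=5, L=11: +5·20° lon, +11·10° lat → SW at lon -80°, lat 20°.
Square 1, 0: +1·2° lon, +0·1° lat → SW at lon -78°, lat 20°.
Subsquare x=23, c=2: +23·0.0833333° lon, +2·0.0416667° lat → SW at lon -76.0833°, lat 20.0833°.
Extended square 0, 6: +0·0.00833333° lon, +6·0.00416667° lat → SW at lon -76.0833°, lat 20.1083°.
Cell spans 0.00833333° lon × 0.00416667° lat.
south 20.10833° N, north 20.11250° N.

20.10833° N, 20.11250° N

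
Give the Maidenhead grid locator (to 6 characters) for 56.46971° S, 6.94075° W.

Add 180° to longitude and 90° to latitude: 173.0592, 33.5303.
Field (20°×10°, letters A–R): 173.0592/20 → 8 → I, 33.5303/10 → 3 → D; chars ID.
Square (2°×1°, digits 0–9): 13.0592/2 → 6, 3.5303/1 → 3; chars 63.
Subsquare (5′×2.5′, letters a–x): 1.0592/0.0833333 → 12 → m, 0.5303/0.0416667 → 12 → m; chars mm.

ID63mm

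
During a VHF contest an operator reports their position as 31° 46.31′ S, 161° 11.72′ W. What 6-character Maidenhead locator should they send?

AF98jf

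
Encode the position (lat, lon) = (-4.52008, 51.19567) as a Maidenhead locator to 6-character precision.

Offset from 180°W / 90°S: lon 231.1957°, lat 85.4799°.
Field (20°×10°, letters A–R): 231.1957/20 → 11 → L, 85.4799/10 → 8 → I; chars LI.
Square (2°×1°, digits 0–9): 11.1957/2 → 5, 5.4799/1 → 5; chars 55.
Subsquare (5′×2.5′, letters a–x): 1.1957/0.0833333 → 14 → o, 0.4799/0.0416667 → 11 → l; chars ol.

LI55ol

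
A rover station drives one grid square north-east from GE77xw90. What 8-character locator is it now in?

GE87aw01

Longitude extended square 9; +1 → 10, wraps to 0, carry into subsquare.
Longitude subsquare x = 23; +1 → 24, wraps to 0 = a, carry into square.
Longitude square 7; +1 → 8.
Latitude extended square 0; +1 → 1.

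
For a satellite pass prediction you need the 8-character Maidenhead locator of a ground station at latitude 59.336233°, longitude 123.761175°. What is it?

PO19vi10

Shift to the Maidenhead origin (180°W, 90°S): lon 303.76117, lat 149.33623.
Field: 303.76117/20 → 15 → P, 149.33623/10 → 14 → O; chars PO.
Square: 3.76117/2 → 1, 9.33623/1 → 9; chars 19.
Subsquare: 1.76117/0.0833333 → 21 → v, 0.33623/0.0416667 → 8 → i; chars vi.
Extended square: 0.01117/0.00833333 → 1, 0.00290/0.00416667 → 0; chars 10.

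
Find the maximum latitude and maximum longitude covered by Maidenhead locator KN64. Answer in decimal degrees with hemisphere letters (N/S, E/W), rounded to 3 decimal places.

45.000° N, 34.000° E

Field K=10, N=13: +10·20° lon, +13·10° lat → SW at lon 20°, lat 40°.
Square 6, 4: +6·2° lon, +4·1° lat → SW at lon 32°, lat 44°.
Cell spans 2° lon × 1° lat. NE corner is SW corner plus one full cell.
latitude 45.000° N, longitude 34.000° E.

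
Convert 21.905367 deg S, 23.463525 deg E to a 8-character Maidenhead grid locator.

KG18rc52

Offset from 180°W / 90°S: lon 203.46353°, lat 68.09463°.
Field (20°×10°, letters A–R): lon ⌊203.46353/20⌋ = 10 → K; lat ⌊68.09463/10⌋ = 6 → G.
Square (2°×1°, digits 0–9): lon ⌊3.46353/2⌋ = 1; lat ⌊8.09463/1⌋ = 8.
Subsquare (5′×2.5′, letters a–x): lon ⌊1.46353/0.0833333⌋ = 17 → r; lat ⌊0.09463/0.0416667⌋ = 2 → c.
Extended square (30″×15″, digits 0–9): lon ⌊0.04686/0.00833333⌋ = 5; lat ⌊0.01130/0.00416667⌋ = 2.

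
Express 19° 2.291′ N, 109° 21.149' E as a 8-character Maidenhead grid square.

Offset from 180°W / 90°S: lon 289.35248°, lat 109.03818°.
Field: 289.35248/20 → 14 → O, 109.03818/10 → 10 → K; chars OK.
Square: 9.35248/2 → 4, 9.03818/1 → 9; chars 49.
Subsquare: 1.35248/0.0833333 → 16 → q, 0.03818/0.0416667 → 0 → a; chars qa.
Extended square: 0.01915/0.00833333 → 2, 0.03818/0.00416667 → 9; chars 29.

OK49qa29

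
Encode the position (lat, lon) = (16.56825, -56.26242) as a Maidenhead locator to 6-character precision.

Shift to the Maidenhead origin (180°W, 90°S): lon 123.7376, lat 106.5683.
Field (20°×10°, letters A–R): 123.7376/20 → 6 → G, 106.5683/10 → 10 → K; chars GK.
Square (2°×1°, digits 0–9): 3.7376/2 → 1, 6.5683/1 → 6; chars 16.
Subsquare (5′×2.5′, letters a–x): 1.7376/0.0833333 → 20 → u, 0.5683/0.0416667 → 13 → n; chars un.

GK16un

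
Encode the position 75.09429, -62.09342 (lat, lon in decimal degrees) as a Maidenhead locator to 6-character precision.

FQ85wc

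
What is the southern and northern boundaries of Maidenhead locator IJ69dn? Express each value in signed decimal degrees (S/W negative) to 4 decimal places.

9.5417, 9.5833

Field I=8, J=9: +8·20° lon, +9·10° lat → SW at lon -20°, lat 0°.
Square 6, 9: +6·2° lon, +9·1° lat → SW at lon -8°, lat 9°.
Subsquare d=3, n=13: +3·0.0833333° lon, +13·0.0416667° lat → SW at lon -7.75°, lat 9.54167°.
Cell spans 0.0833333° lon × 0.0416667° lat.
south 9.5417, north 9.5833.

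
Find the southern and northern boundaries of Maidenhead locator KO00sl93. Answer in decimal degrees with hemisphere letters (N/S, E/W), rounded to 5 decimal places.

50.47083° N, 50.47500° N

Field K=10, O=14: +10·20° lon, +14·10° lat → SW at lon 20°, lat 50°.
Square 0, 0: +0·2° lon, +0·1° lat → SW at lon 20°, lat 50°.
Subsquare s=18, l=11: +18·0.0833333° lon, +11·0.0416667° lat → SW at lon 21.5°, lat 50.4583°.
Extended square 9, 3: +9·0.00833333° lon, +3·0.00416667° lat → SW at lon 21.575°, lat 50.4708°.
Cell spans 0.00833333° lon × 0.00416667° lat.
south 50.47083° N, north 50.47500° N.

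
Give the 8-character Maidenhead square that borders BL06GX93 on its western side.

BL06gx83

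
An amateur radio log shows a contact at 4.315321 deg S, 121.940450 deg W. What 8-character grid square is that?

CI95aq74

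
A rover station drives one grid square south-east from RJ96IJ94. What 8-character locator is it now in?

Longitude extended square 9; +1 → 10, wraps to 0, carry into subsquare.
Longitude subsquare i = 8; +1 → 9 = j.
Latitude extended square 4; −1 → 3.

RJ96jj03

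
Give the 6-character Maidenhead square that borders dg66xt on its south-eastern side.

DG76as

Longitude subsquare x = 23; +1 → 24, wraps to 0 = a, carry into square.
Longitude square 6; +1 → 7.
Latitude subsquare t = 19; −1 → 18 = s.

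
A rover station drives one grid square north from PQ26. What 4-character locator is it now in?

PQ27

Latitude square 6; +1 → 7.
The longitude characters are unchanged.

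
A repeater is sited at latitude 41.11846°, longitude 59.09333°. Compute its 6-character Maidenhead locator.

Add 180° to longitude and 90° to latitude: 239.0933, 131.1185.
Field (20°×10°, letters A–R): 239.0933/20 → 11 → L, 131.1185/10 → 13 → N; chars LN.
Square (2°×1°, digits 0–9): 19.0933/2 → 9, 1.1185/1 → 1; chars 91.
Subsquare (5′×2.5′, letters a–x): 1.0933/0.0833333 → 13 → n, 0.1185/0.0416667 → 2 → c; chars nc.

LN91nc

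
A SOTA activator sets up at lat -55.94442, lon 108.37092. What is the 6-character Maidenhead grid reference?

Offset from 180°W / 90°S: lon 288.3709°, lat 34.0556°.
Field: 288.3709/20 → 14 → O, 34.0556/10 → 3 → D; chars OD.
Square: 8.3709/2 → 4, 4.0556/1 → 4; chars 44.
Subsquare: 0.3709/0.0833333 → 4 → e, 0.0556/0.0416667 → 1 → b; chars eb.

OD44eb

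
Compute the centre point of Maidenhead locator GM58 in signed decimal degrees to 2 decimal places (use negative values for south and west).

38.50, -49.00

Field G=6, M=12: +6·20° lon, +12·10° lat → SW at lon -60°, lat 30°.
Square 5, 8: +5·2° lon, +8·1° lat → SW at lon -50°, lat 38°.
Cell spans 2° lon × 1° lat. Centre is SW corner plus half of each.
latitude 38.50, longitude -49.00.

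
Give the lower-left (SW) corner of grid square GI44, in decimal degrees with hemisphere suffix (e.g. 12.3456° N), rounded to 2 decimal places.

6.00° S, 52.00° W

Field G=6, I=8: +6·20° lon, +8·10° lat → SW at lon -60°, lat -10°.
Square 4, 4: +4·2° lon, +4·1° lat → SW at lon -52°, lat -6°.
latitude 6.00° S, longitude 52.00° W.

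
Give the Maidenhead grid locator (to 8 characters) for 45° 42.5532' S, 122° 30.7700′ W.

CE84rg89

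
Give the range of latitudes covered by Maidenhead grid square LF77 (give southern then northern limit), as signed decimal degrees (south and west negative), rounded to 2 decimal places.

Field L=11, F=5: +11·20° lon, +5·10° lat → SW at lon 40°, lat -40°.
Square 7, 7: +7·2° lon, +7·1° lat → SW at lon 54°, lat -33°.
Cell spans 2° lon × 1° lat.
south -33.00, north -32.00.

-33.00, -32.00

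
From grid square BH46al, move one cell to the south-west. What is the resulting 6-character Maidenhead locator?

BH36xk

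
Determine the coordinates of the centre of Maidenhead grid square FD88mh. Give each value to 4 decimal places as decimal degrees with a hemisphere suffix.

51.6875° S, 62.9583° W

Field F=5, D=3: +5·20° lon, +3·10° lat → SW at lon -80°, lat -60°.
Square 8, 8: +8·2° lon, +8·1° lat → SW at lon -64°, lat -52°.
Subsquare m=12, h=7: +12·0.0833333° lon, +7·0.0416667° lat → SW at lon -63°, lat -51.7083°.
Cell spans 0.0833333° lon × 0.0416667° lat. Centre is SW corner plus half of each.
latitude 51.6875° S, longitude 62.9583° W.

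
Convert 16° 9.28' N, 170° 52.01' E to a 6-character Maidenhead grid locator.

Offset from 180°W / 90°S: lon 350.8668°, lat 106.1547°.
Field: lon ⌊350.8668/20⌋ = 17 → R; lat ⌊106.1547/10⌋ = 10 → K.
Square: lon ⌊10.8668/2⌋ = 5; lat ⌊6.1547/1⌋ = 6.
Subsquare: lon ⌊0.8668/0.0833333⌋ = 10 → k; lat ⌊0.1547/0.0416667⌋ = 3 → d.

RK56kd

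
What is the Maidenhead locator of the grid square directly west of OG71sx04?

Longitude extended square 0; −1 → -1, wraps to 9, carry into subsquare.
Longitude subsquare s = 18; −1 → 17 = r.
The latitude characters are unchanged.

OG71rx94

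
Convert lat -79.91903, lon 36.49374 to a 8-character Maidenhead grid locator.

KB80fb99

Offset from 180°W / 90°S: lon 216.49374°, lat 10.08097°.
Field: 216.49374/20 → 10 → K, 10.08097/10 → 1 → B; chars KB.
Square: 16.49374/2 → 8, 0.08097/1 → 0; chars 80.
Subsquare: 0.49374/0.0833333 → 5 → f, 0.08097/0.0416667 → 1 → b; chars fb.
Extended square: 0.07707/0.00833333 → 9, 0.03930/0.00416667 → 9; chars 99.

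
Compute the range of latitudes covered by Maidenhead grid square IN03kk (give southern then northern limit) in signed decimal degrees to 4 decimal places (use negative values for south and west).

Field I=8, N=13: +8·20° lon, +13·10° lat → SW at lon -20°, lat 40°.
Square 0, 3: +0·2° lon, +3·1° lat → SW at lon -20°, lat 43°.
Subsquare k=10, k=10: +10·0.0833333° lon, +10·0.0416667° lat → SW at lon -19.1667°, lat 43.4167°.
Cell spans 0.0833333° lon × 0.0416667° lat.
south 43.4167, north 43.4583.

43.4167, 43.4583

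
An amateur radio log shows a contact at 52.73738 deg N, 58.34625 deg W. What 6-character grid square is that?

GO02tr

Shift to the Maidenhead origin (180°W, 90°S): lon 121.6538, lat 142.7374.
Field: 121.6538/20 → 6 → G, 142.7374/10 → 14 → O; chars GO.
Square: 1.6538/2 → 0, 2.7374/1 → 2; chars 02.
Subsquare: 1.6538/0.0833333 → 19 → t, 0.7374/0.0416667 → 17 → r; chars tr.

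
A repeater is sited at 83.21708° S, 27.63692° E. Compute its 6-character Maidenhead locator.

KA36ts

Add 180° to longitude and 90° to latitude: 207.6369, 6.7829.
Field: lon ⌊207.6369/20⌋ = 10 → K; lat ⌊6.7829/10⌋ = 0 → A.
Square: lon ⌊7.6369/2⌋ = 3; lat ⌊6.7829/1⌋ = 6.
Subsquare: lon ⌊1.6369/0.0833333⌋ = 19 → t; lat ⌊0.7829/0.0416667⌋ = 18 → s.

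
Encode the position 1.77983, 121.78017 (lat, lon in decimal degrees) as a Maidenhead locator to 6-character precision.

PJ01vs

Offset from 180°W / 90°S: lon 301.7802°, lat 91.7798°.
Field: lon ⌊301.7802/20⌋ = 15 → P; lat ⌊91.7798/10⌋ = 9 → J.
Square: lon ⌊1.7802/2⌋ = 0; lat ⌊1.7798/1⌋ = 1.
Subsquare: lon ⌊1.7802/0.0833333⌋ = 21 → v; lat ⌊0.7798/0.0416667⌋ = 18 → s.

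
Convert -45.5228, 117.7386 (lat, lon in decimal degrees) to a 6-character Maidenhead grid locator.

OE84ul

Shift to the Maidenhead origin (180°W, 90°S): lon 297.7386, lat 44.4772.
Field: 297.7386/20 → 14 → O, 44.4772/10 → 4 → E; chars OE.
Square: 17.7386/2 → 8, 4.4772/1 → 4; chars 84.
Subsquare: 1.7386/0.0833333 → 20 → u, 0.4772/0.0416667 → 11 → l; chars ul.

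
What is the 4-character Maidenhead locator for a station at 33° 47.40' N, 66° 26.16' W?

Offset from 180°W / 90°S: lon 113.56°, lat 123.79°.
Field: lon ⌊113.56/20⌋ = 5 → F; lat ⌊123.79/10⌋ = 12 → M.
Square: lon ⌊13.56/2⌋ = 6; lat ⌊3.79/1⌋ = 3.

FM63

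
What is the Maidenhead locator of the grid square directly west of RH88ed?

Longitude subsquare e = 4; −1 → 3 = d.
The latitude characters are unchanged.

RH88dd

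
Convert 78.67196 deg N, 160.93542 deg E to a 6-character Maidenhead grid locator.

Shift to the Maidenhead origin (180°W, 90°S): lon 340.9354, lat 168.6720.
Field: lon ⌊340.9354/20⌋ = 17 → R; lat ⌊168.6720/10⌋ = 16 → Q.
Square: lon ⌊0.9354/2⌋ = 0; lat ⌊8.6720/1⌋ = 8.
Subsquare: lon ⌊0.9354/0.0833333⌋ = 11 → l; lat ⌊0.6720/0.0416667⌋ = 16 → q.

RQ08lq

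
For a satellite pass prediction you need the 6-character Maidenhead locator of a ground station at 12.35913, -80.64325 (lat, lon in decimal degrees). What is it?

Shift to the Maidenhead origin (180°W, 90°S): lon 99.3568, lat 102.3591.
Field: 99.3568/20 → 4 → E, 102.3591/10 → 10 → K; chars EK.
Square: 19.3568/2 → 9, 2.3591/1 → 2; chars 92.
Subsquare: 1.3568/0.0833333 → 16 → q, 0.3591/0.0416667 → 8 → i; chars qi.

EK92qi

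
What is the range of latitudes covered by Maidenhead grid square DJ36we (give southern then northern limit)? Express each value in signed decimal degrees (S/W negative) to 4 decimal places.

Field D=3, J=9: +3·20° lon, +9·10° lat → SW at lon -120°, lat 0°.
Square 3, 6: +3·2° lon, +6·1° lat → SW at lon -114°, lat 6°.
Subsquare w=22, e=4: +22·0.0833333° lon, +4·0.0416667° lat → SW at lon -112.167°, lat 6.16667°.
Cell spans 0.0833333° lon × 0.0416667° lat.
south 6.1667, north 6.2083.

6.1667, 6.2083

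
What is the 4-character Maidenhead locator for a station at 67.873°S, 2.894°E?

JC12

Add 180° to longitude and 90° to latitude: 182.89, 22.13.
Field: 182.89/20 → 9 → J, 22.13/10 → 2 → C; chars JC.
Square: 2.89/2 → 1, 2.13/1 → 2; chars 12.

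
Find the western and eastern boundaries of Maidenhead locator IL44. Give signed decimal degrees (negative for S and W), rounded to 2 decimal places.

-12.00, -10.00

Field I=8, L=11: +8·20° lon, +11·10° lat → SW at lon -20°, lat 20°.
Square 4, 4: +4·2° lon, +4·1° lat → SW at lon -12°, lat 24°.
Cell spans 2° lon × 1° lat.
west -12.00, east -10.00.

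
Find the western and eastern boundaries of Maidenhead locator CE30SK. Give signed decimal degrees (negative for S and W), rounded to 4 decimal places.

-132.5000, -132.4167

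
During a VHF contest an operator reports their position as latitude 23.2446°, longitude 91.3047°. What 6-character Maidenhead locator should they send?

NL53pf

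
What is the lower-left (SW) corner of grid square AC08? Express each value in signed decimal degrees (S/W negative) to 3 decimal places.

-62.000, -180.000

Field A=0, C=2: +0·20° lon, +2·10° lat → SW at lon -180°, lat -70°.
Square 0, 8: +0·2° lon, +8·1° lat → SW at lon -180°, lat -62°.
latitude -62.000, longitude -180.000.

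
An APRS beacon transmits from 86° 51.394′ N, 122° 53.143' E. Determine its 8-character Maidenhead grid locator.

PR16ku65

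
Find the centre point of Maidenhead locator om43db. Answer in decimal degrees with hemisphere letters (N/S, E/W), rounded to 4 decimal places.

33.0625° N, 108.2917° E

Field O=14, M=12: +14·20° lon, +12·10° lat → SW at lon 100°, lat 30°.
Square 4, 3: +4·2° lon, +3·1° lat → SW at lon 108°, lat 33°.
Subsquare d=3, b=1: +3·0.0833333° lon, +1·0.0416667° lat → SW at lon 108.25°, lat 33.0417°.
Cell spans 0.0833333° lon × 0.0416667° lat. Centre is SW corner plus half of each.
latitude 33.0625° N, longitude 108.2917° E.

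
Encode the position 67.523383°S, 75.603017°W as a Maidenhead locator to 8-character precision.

FC22el74

Add 180° to longitude and 90° to latitude: 104.39698, 22.47662.
Field: lon ⌊104.39698/20⌋ = 5 → F; lat ⌊22.47662/10⌋ = 2 → C.
Square: lon ⌊4.39698/2⌋ = 2; lat ⌊2.47662/1⌋ = 2.
Subsquare: lon ⌊0.39698/0.0833333⌋ = 4 → e; lat ⌊0.47662/0.0416667⌋ = 11 → l.
Extended square: lon ⌊0.06365/0.00833333⌋ = 7; lat ⌊0.01828/0.00416667⌋ = 4.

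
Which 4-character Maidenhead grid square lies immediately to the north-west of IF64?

IF55

Longitude square 6; −1 → 5.
Latitude square 4; +1 → 5.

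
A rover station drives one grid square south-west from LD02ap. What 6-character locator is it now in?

Longitude subsquare a = 0; −1 → -1, wraps to 23 = x, carry into square.
Longitude square 0; −1 → -1, wraps to 9, carry into field.
Longitude field L = 11; −1 → 10 = K.
Latitude subsquare p = 15; −1 → 14 = o.

KD92xo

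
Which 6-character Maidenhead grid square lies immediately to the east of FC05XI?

FC15ai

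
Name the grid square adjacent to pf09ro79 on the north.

PF09rp70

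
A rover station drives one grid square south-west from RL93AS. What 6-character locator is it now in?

Longitude subsquare a = 0; −1 → -1, wraps to 23 = x, carry into square.
Longitude square 9; −1 → 8.
Latitude subsquare s = 18; −1 → 17 = r.

RL83xr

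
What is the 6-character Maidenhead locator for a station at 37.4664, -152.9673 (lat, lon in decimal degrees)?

BM37ml

Shift to the Maidenhead origin (180°W, 90°S): lon 27.0327, lat 127.4664.
Field (20°×10°, letters A–R): lon ⌊27.0327/20⌋ = 1 → B; lat ⌊127.4664/10⌋ = 12 → M.
Square (2°×1°, digits 0–9): lon ⌊7.0327/2⌋ = 3; lat ⌊7.4664/1⌋ = 7.
Subsquare (5′×2.5′, letters a–x): lon ⌊1.0327/0.0833333⌋ = 12 → m; lat ⌊0.4664/0.0416667⌋ = 11 → l.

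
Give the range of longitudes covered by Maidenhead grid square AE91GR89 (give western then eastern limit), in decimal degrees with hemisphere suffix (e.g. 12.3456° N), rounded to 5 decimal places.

161.43333° W, 161.42500° W

Field A=0, E=4: +0·20° lon, +4·10° lat → SW at lon -180°, lat -50°.
Square 9, 1: +9·2° lon, +1·1° lat → SW at lon -162°, lat -49°.
Subsquare g=6, r=17: +6·0.0833333° lon, +17·0.0416667° lat → SW at lon -161.5°, lat -48.2917°.
Extended square 8, 9: +8·0.00833333° lon, +9·0.00416667° lat → SW at lon -161.433°, lat -48.2542°.
Cell spans 0.00833333° lon × 0.00416667° lat.
west 161.43333° W, east 161.42500° W.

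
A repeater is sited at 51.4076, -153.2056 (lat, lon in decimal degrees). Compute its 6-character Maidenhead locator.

Shift to the Maidenhead origin (180°W, 90°S): lon 26.7944, lat 141.4076.
Field (20°×10°, letters A–R): 26.7944/20 → 1 → B, 141.4076/10 → 14 → O; chars BO.
Square (2°×1°, digits 0–9): 6.7944/2 → 3, 1.4076/1 → 1; chars 31.
Subsquare (5′×2.5′, letters a–x): 0.7944/0.0833333 → 9 → j, 0.4076/0.0416667 → 9 → j; chars jj.

BO31jj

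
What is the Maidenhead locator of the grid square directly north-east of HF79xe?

HF89af

Longitude subsquare x = 23; +1 → 24, wraps to 0 = a, carry into square.
Longitude square 7; +1 → 8.
Latitude subsquare e = 4; +1 → 5 = f.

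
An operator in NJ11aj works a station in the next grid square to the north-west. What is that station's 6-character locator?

NJ01xk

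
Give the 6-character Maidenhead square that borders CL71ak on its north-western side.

Longitude subsquare a = 0; −1 → -1, wraps to 23 = x, carry into square.
Longitude square 7; −1 → 6.
Latitude subsquare k = 10; +1 → 11 = l.

CL61xl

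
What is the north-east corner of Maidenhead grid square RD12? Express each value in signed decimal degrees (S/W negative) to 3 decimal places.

-57.000, 164.000

Field R=17, D=3: +17·20° lon, +3·10° lat → SW at lon 160°, lat -60°.
Square 1, 2: +1·2° lon, +2·1° lat → SW at lon 162°, lat -58°.
Cell spans 2° lon × 1° lat. NE corner is SW corner plus one full cell.
latitude -57.000, longitude 164.000.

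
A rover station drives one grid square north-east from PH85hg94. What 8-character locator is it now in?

Longitude extended square 9; +1 → 10, wraps to 0, carry into subsquare.
Longitude subsquare h = 7; +1 → 8 = i.
Latitude extended square 4; +1 → 5.

PH85ig05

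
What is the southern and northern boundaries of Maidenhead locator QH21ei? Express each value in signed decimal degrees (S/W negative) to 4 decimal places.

-18.6667, -18.6250

Field Q=16, H=7: +16·20° lon, +7·10° lat → SW at lon 140°, lat -20°.
Square 2, 1: +2·2° lon, +1·1° lat → SW at lon 144°, lat -19°.
Subsquare e=4, i=8: +4·0.0833333° lon, +8·0.0416667° lat → SW at lon 144.333°, lat -18.6667°.
Cell spans 0.0833333° lon × 0.0416667° lat.
south -18.6667, north -18.6250.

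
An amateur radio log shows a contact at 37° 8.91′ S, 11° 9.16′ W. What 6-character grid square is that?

IF42ku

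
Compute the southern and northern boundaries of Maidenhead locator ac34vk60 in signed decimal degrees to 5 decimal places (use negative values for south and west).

-65.58333, -65.57917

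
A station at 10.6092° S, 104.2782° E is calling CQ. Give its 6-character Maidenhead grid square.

OH29dj

Offset from 180°W / 90°S: lon 284.2782°, lat 79.3908°.
Field: lon ⌊284.2782/20⌋ = 14 → O; lat ⌊79.3908/10⌋ = 7 → H.
Square: lon ⌊4.2782/2⌋ = 2; lat ⌊9.3908/1⌋ = 9.
Subsquare: lon ⌊0.2782/0.0833333⌋ = 3 → d; lat ⌊0.3908/0.0416667⌋ = 9 → j.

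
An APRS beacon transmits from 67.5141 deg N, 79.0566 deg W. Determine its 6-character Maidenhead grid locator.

FP07lm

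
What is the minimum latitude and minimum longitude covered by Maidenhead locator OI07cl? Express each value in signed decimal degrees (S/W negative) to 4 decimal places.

Field O=14, I=8: +14·20° lon, +8·10° lat → SW at lon 100°, lat -10°.
Square 0, 7: +0·2° lon, +7·1° lat → SW at lon 100°, lat -3°.
Subsquare c=2, l=11: +2·0.0833333° lon, +11·0.0416667° lat → SW at lon 100.167°, lat -2.54167°.
latitude -2.5417, longitude 100.1667.

-2.5417, 100.1667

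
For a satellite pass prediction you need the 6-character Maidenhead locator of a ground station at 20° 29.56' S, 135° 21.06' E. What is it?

Offset from 180°W / 90°S: lon 315.3510°, lat 69.5073°.
Field: 315.3510/20 → 15 → P, 69.5073/10 → 6 → G; chars PG.
Square: 15.3510/2 → 7, 9.5073/1 → 9; chars 79.
Subsquare: 1.3510/0.0833333 → 16 → q, 0.5073/0.0416667 → 12 → m; chars qm.

PG79qm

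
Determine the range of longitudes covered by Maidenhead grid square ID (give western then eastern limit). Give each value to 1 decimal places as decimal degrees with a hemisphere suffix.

Field I=8, D=3: +8·20° lon, +3·10° lat → SW at lon -20°, lat -60°.
Cell spans 20° lon × 10° lat.
west 20.0° W, east 0.0° E.

20.0° W, 0.0° E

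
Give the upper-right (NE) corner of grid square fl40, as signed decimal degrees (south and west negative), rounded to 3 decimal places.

Field F=5, L=11: +5·20° lon, +11·10° lat → SW at lon -80°, lat 20°.
Square 4, 0: +4·2° lon, +0·1° lat → SW at lon -72°, lat 20°.
Cell spans 2° lon × 1° lat. NE corner is SW corner plus one full cell.
latitude 21.000, longitude -70.000.

21.000, -70.000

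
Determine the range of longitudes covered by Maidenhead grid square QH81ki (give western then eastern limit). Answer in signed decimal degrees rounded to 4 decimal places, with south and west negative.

Field Q=16, H=7: +16·20° lon, +7·10° lat → SW at lon 140°, lat -20°.
Square 8, 1: +8·2° lon, +1·1° lat → SW at lon 156°, lat -19°.
Subsquare k=10, i=8: +10·0.0833333° lon, +8·0.0416667° lat → SW at lon 156.833°, lat -18.6667°.
Cell spans 0.0833333° lon × 0.0416667° lat.
west 156.8333, east 156.9167.

156.8333, 156.9167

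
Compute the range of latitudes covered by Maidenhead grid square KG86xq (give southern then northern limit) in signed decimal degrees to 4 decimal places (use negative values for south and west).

-23.3333, -23.2917

Field K=10, G=6: +10·20° lon, +6·10° lat → SW at lon 20°, lat -30°.
Square 8, 6: +8·2° lon, +6·1° lat → SW at lon 36°, lat -24°.
Subsquare x=23, q=16: +23·0.0833333° lon, +16·0.0416667° lat → SW at lon 37.9167°, lat -23.3333°.
Cell spans 0.0833333° lon × 0.0416667° lat.
south -23.3333, north -23.2917.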